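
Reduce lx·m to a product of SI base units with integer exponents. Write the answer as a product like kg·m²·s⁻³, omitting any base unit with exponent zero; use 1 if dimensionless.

m⁻¹·cd

lx = lm/m² (illuminance = luminous flux per area),
    = m⁻²·cd.
Combining: lx·m = (m⁻²·cd) · m = m⁻¹·cd.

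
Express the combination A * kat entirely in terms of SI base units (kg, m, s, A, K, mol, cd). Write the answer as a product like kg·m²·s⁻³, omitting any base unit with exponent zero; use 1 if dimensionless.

s⁻¹·A·mol

kat = mol/s = s⁻¹·mol (catalytic activity).
Combining: A·kat = A · (s⁻¹·mol) = s⁻¹·A·mol.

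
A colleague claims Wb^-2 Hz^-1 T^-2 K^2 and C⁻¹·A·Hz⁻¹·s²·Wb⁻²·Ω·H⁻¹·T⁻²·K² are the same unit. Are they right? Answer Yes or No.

Yes

Left side:
  Wb = V·s (flux: a volt is a weber per second),
      = kg·m²·s⁻²·A⁻¹.
  So Wb⁻² = kg⁻²·m⁻⁴·s⁴·A².
  Hz = 1/s = s⁻¹ (frequency is cycles per second).
  So Hz⁻¹ = s.
  T = Wb/m² (flux density = flux per area),
      = kg·s⁻²·A⁻¹.
  So T⁻² = kg⁻²·s⁴·A².
  Combining: Wb⁻²·Hz⁻¹·T⁻²·K² = (kg⁻²·m⁻⁴·s⁴·A²) · s · (kg⁻²·s⁴·A²) · K² = kg⁻⁴·m⁻⁴·s⁹·A⁴·K².
Right side:
  C = A·s = s·A (charge = current × time).
  So C⁻¹ = s⁻¹·A⁻¹.
  Hz = 1/s = s⁻¹ (frequency is cycles per second).
  So Hz⁻¹ = s.
  Wb = V·s (flux: a volt is a weber per second),
      = kg·m²·s⁻²·A⁻¹.
  So Wb⁻² = kg⁻²·m⁻⁴·s⁴·A².
  Ω = V/A (resistance = voltage per current),
      = kg·m²·s⁻³·A⁻².
  H = Wb/A (inductance = flux per current),
      = kg·m²·s⁻²·A⁻².
  So H⁻¹ = kg⁻¹·m⁻²·s²·A².
  T = Wb/m² (flux density = flux per area),
      = kg·s⁻²·A⁻¹.
  So T⁻² = kg⁻²·s⁴·A².
  Combining: C⁻¹·A·Hz⁻¹·s²·Wb⁻²·Ω·H⁻¹·T⁻²·K² = (s⁻¹·A⁻¹) · A · s · s² · (kg⁻²·m⁻⁴·s⁴·A²) · (kg·m²·s⁻³·A⁻²) · (kg⁻¹·m⁻²·s²·A²) · (kg⁻²·s⁴·A²) · K² = kg⁻⁴·m⁻⁴·s⁹·A⁴·K².
Both reduce to kg⁻⁴·m⁻⁴·s⁹·A⁴·K².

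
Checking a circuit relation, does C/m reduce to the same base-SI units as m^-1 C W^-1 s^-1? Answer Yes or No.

No

Left side:
  C = s·A.
  Combining: C·m⁻¹ = (s·A) · m⁻¹ = m⁻¹·s·A.
Right side:
  C = s·A.
  W = kg·m²·s⁻³.
  So W⁻¹ = kg⁻¹·m⁻²·s³.
  Combining: m⁻¹·C·W⁻¹·s⁻¹ = m⁻¹ · (s·A) · (kg⁻¹·m⁻²·s³) · s⁻¹ = kg⁻¹·m⁻³·s³·A.
Left is m⁻¹·s·A; right is kg⁻¹·m⁻³·s³·A — different.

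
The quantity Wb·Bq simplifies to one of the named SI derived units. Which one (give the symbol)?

Wb = V·s (flux: a volt is a weber per second),
    = kg·m²·s⁻²·A⁻¹.
Bq = 1/s = s⁻¹ (activity is decays per second).
Combining: Wb·Bq = (kg·m²·s⁻²·A⁻¹) · s⁻¹ = kg·m²·s⁻³·A⁻¹.
kg·m²·s⁻³·A⁻¹ is the base-SI form of the volt.

V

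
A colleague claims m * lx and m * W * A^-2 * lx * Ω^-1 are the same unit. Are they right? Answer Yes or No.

Left side:
  lx = lm/m² (illuminance = luminous flux per area),
      = m⁻²·cd.
  Combining: m·lx = m · (m⁻²·cd) = m⁻¹·cd.
Right side:
  W = J/s (power = energy per time),
      = kg·m²·s⁻³.
  lx = lm/m² (illuminance = luminous flux per area),
      = m⁻²·cd.
  Ω = V/A (resistance = voltage per current),
      = kg·m²·s⁻³·A⁻².
  So Ω⁻¹ = kg⁻¹·m⁻²·s³·A².
  Combining: m·W·A⁻²·lx·Ω⁻¹ = m · (kg·m²·s⁻³) · A⁻² · (m⁻²·cd) · (kg⁻¹·m⁻²·s³·A²) = m⁻¹·cd.
Both reduce to m⁻¹·cd.

Yes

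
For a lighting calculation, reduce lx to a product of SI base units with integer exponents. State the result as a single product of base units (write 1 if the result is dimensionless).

lx = lm/m² (illuminance = luminous flux per area),
    = m⁻²·cd.

m⁻²·cd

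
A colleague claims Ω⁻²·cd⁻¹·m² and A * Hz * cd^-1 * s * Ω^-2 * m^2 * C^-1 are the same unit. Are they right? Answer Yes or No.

Left side:
  Ω = V/A (resistance = voltage per current),
      = kg·m²·s⁻³·A⁻².
  So Ω⁻² = kg⁻²·m⁻⁴·s⁶·A⁴.
  Combining: Ω⁻²·cd⁻¹·m² = (kg⁻²·m⁻⁴·s⁶·A⁴) · cd⁻¹ · m² = kg⁻²·m⁻²·s⁶·A⁴·cd⁻¹.
Right side:
  Hz = 1/s = s⁻¹ (frequency is cycles per second).
  Ω = V/A (resistance = voltage per current),
      = kg·m²·s⁻³·A⁻².
  So Ω⁻² = kg⁻²·m⁻⁴·s⁶·A⁴.
  C = A·s = s·A (charge = current × time).
  So C⁻¹ = s⁻¹·A⁻¹.
  Combining: A·Hz·cd⁻¹·s·Ω⁻²·m²·C⁻¹ = A · s⁻¹ · cd⁻¹ · s · (kg⁻²·m⁻⁴·s⁶·A⁴) · m² · (s⁻¹·A⁻¹) = kg⁻²·m⁻²·s⁵·A⁴·cd⁻¹.
Left is kg⁻²·m⁻²·s⁶·A⁴·cd⁻¹; right is kg⁻²·m⁻²·s⁵·A⁴·cd⁻¹ — different.

No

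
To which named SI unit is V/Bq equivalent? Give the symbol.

Bq = 1/s = s⁻¹ (activity is decays per second).
So Bq⁻¹ = s.
V = W/A (potential = power per current),
    = kg·m²·s⁻³·A⁻¹.
Combining: Bq⁻¹·V = s · (kg·m²·s⁻³·A⁻¹) = kg·m²·s⁻²·A⁻¹.
kg·m²·s⁻²·A⁻¹ is the base-SI form of the weber.

Wb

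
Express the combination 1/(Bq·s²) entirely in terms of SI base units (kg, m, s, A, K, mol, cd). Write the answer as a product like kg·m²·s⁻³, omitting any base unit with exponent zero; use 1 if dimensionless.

s⁻¹

Bq = s⁻¹.
So Bq⁻¹ = s.
Combining: Bq⁻¹·s⁻² = s · s⁻² = s⁻¹.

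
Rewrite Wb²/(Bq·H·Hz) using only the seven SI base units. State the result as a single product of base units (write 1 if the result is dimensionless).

Wb = V·s (flux: a volt is a weber per second),
    = kg·m²·s⁻²·A⁻¹.
So Wb² = kg²·m⁴·s⁻⁴·A⁻².
Bq = 1/s = s⁻¹ (activity is decays per second).
So Bq⁻¹ = s.
H = Wb/A (inductance = flux per current),
    = kg·m²·s⁻²·A⁻².
So H⁻¹ = kg⁻¹·m⁻²·s²·A².
Hz = 1/s = s⁻¹ (frequency is cycles per second).
So Hz⁻¹ = s.
Combining: Wb²·Bq⁻¹·H⁻¹·Hz⁻¹ = (kg²·m⁴·s⁻⁴·A⁻²) · s · (kg⁻¹·m⁻²·s²·A²) · s = kg·m².

kg·m²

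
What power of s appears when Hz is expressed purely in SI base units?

Hz = 1/s = s⁻¹ (frequency is cycles per second).
The exponent of s is -1.

-1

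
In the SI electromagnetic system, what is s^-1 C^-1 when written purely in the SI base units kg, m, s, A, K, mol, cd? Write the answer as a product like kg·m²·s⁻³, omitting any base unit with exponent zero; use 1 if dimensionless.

s⁻²·A⁻¹

C = s·A.
So C⁻¹ = s⁻¹·A⁻¹.
Combining: s⁻¹·C⁻¹ = s⁻¹ · (s⁻¹·A⁻¹) = s⁻²·A⁻¹.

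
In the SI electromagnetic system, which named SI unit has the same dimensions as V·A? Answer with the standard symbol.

W

V = W/A (potential = power per current),
    = kg·m²·s⁻³·A⁻¹.
Combining: V·A = (kg·m²·s⁻³·A⁻¹) · A = kg·m²·s⁻³.
kg·m²·s⁻³ is the base-SI form of the watt.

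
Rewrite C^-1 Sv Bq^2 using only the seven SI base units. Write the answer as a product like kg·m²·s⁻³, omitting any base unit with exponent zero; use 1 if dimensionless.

C = A·s = s·A (charge = current × time).
So C⁻¹ = s⁻¹·A⁻¹.
Sv = J/kg (equivalent dose = energy per mass),
    = m²·s⁻².
Bq = 1/s = s⁻¹ (activity is decays per second).
So Bq² = s⁻².
Combining: C⁻¹·Sv·Bq² = (s⁻¹·A⁻¹) · (m²·s⁻²) · s⁻² = m²·s⁻⁵·A⁻¹.

m²·s⁻⁵·A⁻¹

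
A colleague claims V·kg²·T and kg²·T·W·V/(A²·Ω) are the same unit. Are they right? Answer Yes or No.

Yes

Left side:
  V = kg·m²·s⁻³·A⁻¹.
  T = kg·s⁻²·A⁻¹.
  Combining: V·kg²·T = (kg·m²·s⁻³·A⁻¹) · kg² · (kg·s⁻²·A⁻¹) = kg⁴·m²·s⁻⁵·A⁻².
Right side:
  T = Wb/m² (flux density = flux per area),
      = kg·s⁻²·A⁻¹.
  Ω = V/A (resistance = voltage per current),
      = kg·m²·s⁻³·A⁻².
  So Ω⁻¹ = kg⁻¹·m⁻²·s³·A².
  W = J/s (power = energy per time),
      = kg·m²·s⁻³.
  V = W/A (potential = power per current),
      = kg·m²·s⁻³·A⁻¹.
  Combining: A⁻²·kg²·T·Ω⁻¹·W·V = A⁻² · kg² · (kg·s⁻²·A⁻¹) · (kg⁻¹·m⁻²·s³·A²) · (kg·m²·s⁻³) · (kg·m²·s⁻³·A⁻¹) = kg⁴·m²·s⁻⁵·A⁻².
Both reduce to kg⁴·m²·s⁻⁵·A⁻².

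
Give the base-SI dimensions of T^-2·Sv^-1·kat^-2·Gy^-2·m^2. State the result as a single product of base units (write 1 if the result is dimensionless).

kg⁻²·m⁻⁴·s¹²·A²·mol⁻²

T = kg·s⁻²·A⁻¹.
So T⁻² = kg⁻²·s⁴·A².
Sv = m²·s⁻².
So Sv⁻¹ = m⁻²·s².
kat = s⁻¹·mol.
So kat⁻² = s²·mol⁻².
Gy = m²·s⁻².
So Gy⁻² = m⁻⁴·s⁴.
Combining: T⁻²·Sv⁻¹·kat⁻²·Gy⁻²·m² = (kg⁻²·s⁴·A²) · (m⁻²·s²) · (s²·mol⁻²) · (m⁻⁴·s⁴) · m² = kg⁻²·m⁻⁴·s¹²·A²·mol⁻².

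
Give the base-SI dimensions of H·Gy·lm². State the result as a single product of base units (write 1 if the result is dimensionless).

kg·m⁴·s⁻⁴·A⁻²·cd²

H = Wb/A (inductance = flux per current),
    = kg·m²·s⁻²·A⁻².
Gy = J/kg (absorbed dose = energy per mass),
    = m²·s⁻².
lm = cd·sr = cd (luminous flux; sr is dimensionless).
So lm² = cd².
Combining: H·Gy·lm² = (kg·m²·s⁻²·A⁻²) · (m²·s⁻²) · cd² = kg·m⁴·s⁻⁴·A⁻²·cd².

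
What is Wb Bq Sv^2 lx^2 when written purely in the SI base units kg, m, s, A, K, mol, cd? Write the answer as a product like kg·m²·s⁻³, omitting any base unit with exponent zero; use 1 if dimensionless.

Wb = V·s (flux: a volt is a weber per second),
    = kg·m²·s⁻²·A⁻¹.
Bq = 1/s = s⁻¹ (activity is decays per second).
Sv = J/kg (equivalent dose = energy per mass),
    = m²·s⁻².
So Sv² = m⁴·s⁻⁴.
lx = lm/m² (illuminance = luminous flux per area),
    = m⁻²·cd.
So lx² = m⁻⁴·cd².
Combining: Wb·Bq·Sv²·lx² = (kg·m²·s⁻²·A⁻¹) · s⁻¹ · (m⁴·s⁻⁴) · (m⁻⁴·cd²) = kg·m²·s⁻⁷·A⁻¹·cd².

kg·m²·s⁻⁷·A⁻¹·cd²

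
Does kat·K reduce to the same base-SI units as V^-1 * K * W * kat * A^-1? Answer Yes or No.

Left side:
  kat = s⁻¹·mol.
  Combining: kat·K = (s⁻¹·mol) · K = s⁻¹·K·mol.
Right side:
  V = W/A (potential = power per current),
      = kg·m²·s⁻³·A⁻¹.
  So V⁻¹ = kg⁻¹·m⁻²·s³·A.
  W = J/s (power = energy per time),
      = kg·m²·s⁻³.
  kat = mol/s = s⁻¹·mol (catalytic activity).
  Combining: V⁻¹·K·W·kat·A⁻¹ = (kg⁻¹·m⁻²·s³·A) · K · (kg·m²·s⁻³) · (s⁻¹·mol) · A⁻¹ = s⁻¹·K·mol.
Both reduce to s⁻¹·K·mol.

Yes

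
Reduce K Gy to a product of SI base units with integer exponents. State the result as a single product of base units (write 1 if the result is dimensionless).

Gy = m²·s⁻².
Combining: K·Gy = K · (m²·s⁻²) = m²·s⁻²·K.

m²·s⁻²·K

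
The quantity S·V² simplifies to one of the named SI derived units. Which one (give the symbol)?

W

S = 1/Ω (conductance is reciprocal resistance),
    = kg⁻¹·m⁻²·s³·A².
V = W/A (potential = power per current),
    = kg·m²·s⁻³·A⁻¹.
So V² = kg²·m⁴·s⁻⁶·A⁻².
Combining: S·V² = (kg⁻¹·m⁻²·s³·A²) · (kg²·m⁴·s⁻⁶·A⁻²) = kg·m²·s⁻³.
kg·m²·s⁻³ is the base-SI form of the watt.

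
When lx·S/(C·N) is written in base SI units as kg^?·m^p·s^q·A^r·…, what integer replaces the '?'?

C = s·A.
So C⁻¹ = s⁻¹·A⁻¹.
N = kg·m·s⁻².
So N⁻¹ = kg⁻¹·m⁻¹·s².
lx = m⁻²·cd.
S = kg⁻¹·m⁻²·s³·A².
Combining: C⁻¹·N⁻¹·lx·S = (s⁻¹·A⁻¹) · (kg⁻¹·m⁻¹·s²) · (m⁻²·cd) · (kg⁻¹·m⁻²·s³·A²) = kg⁻²·m⁻⁵·s⁴·A·cd.
The exponent of kg is -2.

-2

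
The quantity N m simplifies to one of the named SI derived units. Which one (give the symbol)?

N = kg·m/s² = kg·m·s⁻² (force = mass × acceleration).
Combining: N·m = (kg·m·s⁻²) · m = kg·m²·s⁻².
kg·m²·s⁻² is the base-SI form of the joule.

J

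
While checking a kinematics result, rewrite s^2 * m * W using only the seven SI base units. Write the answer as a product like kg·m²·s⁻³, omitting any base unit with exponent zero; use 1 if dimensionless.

kg·m³·s⁻¹

W = kg·m²·s⁻³.
Combining: s²·m·W = s² · m · (kg·m²·s⁻³) = kg·m³·s⁻¹.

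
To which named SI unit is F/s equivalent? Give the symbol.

F = kg⁻¹·m⁻²·s⁴·A².
Combining: F·s⁻¹ = (kg⁻¹·m⁻²·s⁴·A²) · s⁻¹ = kg⁻¹·m⁻²·s³·A².
kg⁻¹·m⁻²·s³·A² is the base-SI form of the siemens.

S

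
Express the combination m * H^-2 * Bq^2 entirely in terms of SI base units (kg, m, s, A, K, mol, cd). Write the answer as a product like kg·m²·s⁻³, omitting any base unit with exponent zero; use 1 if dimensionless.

H = Wb/A (inductance = flux per current),
    = kg·m²·s⁻²·A⁻².
So H⁻² = kg⁻²·m⁻⁴·s⁴·A⁴.
Bq = 1/s = s⁻¹ (activity is decays per second).
So Bq² = s⁻².
Combining: m·H⁻²·Bq² = m · (kg⁻²·m⁻⁴·s⁴·A⁴) · s⁻² = kg⁻²·m⁻³·s²·A⁴.

kg⁻²·m⁻³·s²·A⁴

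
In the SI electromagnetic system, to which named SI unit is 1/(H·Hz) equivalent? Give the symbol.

S

H = Wb/A (inductance = flux per current),
    = kg·m²·s⁻²·A⁻².
So H⁻¹ = kg⁻¹·m⁻²·s²·A².
Hz = 1/s = s⁻¹ (frequency is cycles per second).
So Hz⁻¹ = s.
Combining: H⁻¹·Hz⁻¹ = (kg⁻¹·m⁻²·s²·A²) · s = kg⁻¹·m⁻²·s³·A².
kg⁻¹·m⁻²·s³·A² is the base-SI form of the siemens.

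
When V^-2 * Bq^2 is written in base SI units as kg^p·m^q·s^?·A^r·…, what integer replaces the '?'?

4

V = kg·m²·s⁻³·A⁻¹.
So V⁻² = kg⁻²·m⁻⁴·s⁶·A².
Bq = s⁻¹.
So Bq² = s⁻².
Combining: V⁻²·Bq² = (kg⁻²·m⁻⁴·s⁶·A²) · s⁻² = kg⁻²·m⁻⁴·s⁴·A².
The exponent of s is 4.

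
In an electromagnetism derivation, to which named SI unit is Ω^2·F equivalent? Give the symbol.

Ω = V/A (resistance = voltage per current),
    = kg·m²·s⁻³·A⁻².
So Ω² = kg²·m⁴·s⁻⁶·A⁻⁴.
F = C/V (capacitance = charge per voltage),
    = A·s/(kg·m²·s⁻³·A⁻¹) (substituting C and V),
    = kg⁻¹·m⁻²·s⁴·A².
Combining: Ω²·F = (kg²·m⁴·s⁻⁶·A⁻⁴) · (kg⁻¹·m⁻²·s⁴·A²) = kg·m²·s⁻²·A⁻².
kg·m²·s⁻²·A⁻² is the base-SI form of the henry.

H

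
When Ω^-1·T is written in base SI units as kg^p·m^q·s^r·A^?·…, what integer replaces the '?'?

1

Ω = kg·m²·s⁻³·A⁻².
So Ω⁻¹ = kg⁻¹·m⁻²·s³·A².
T = kg·s⁻²·A⁻¹.
Combining: Ω⁻¹·T = (kg⁻¹·m⁻²·s³·A²) · (kg·s⁻²·A⁻¹) = m⁻²·s·A.
The exponent of A is 1.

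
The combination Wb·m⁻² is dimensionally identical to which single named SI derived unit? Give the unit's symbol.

T

Wb = V·s (flux: a volt is a weber per second),
    = kg·m²·s⁻²·A⁻¹.
Combining: Wb·m⁻² = (kg·m²·s⁻²·A⁻¹) · m⁻² = kg·s⁻²·A⁻¹.
kg·s⁻²·A⁻¹ is the base-SI form of the tesla.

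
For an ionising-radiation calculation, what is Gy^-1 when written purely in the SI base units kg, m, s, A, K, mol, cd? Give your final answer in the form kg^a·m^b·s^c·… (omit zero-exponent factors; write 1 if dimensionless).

Gy = J/kg (absorbed dose = energy per mass),
    = m²·s⁻².
So Gy⁻¹ = m⁻²·s².

m⁻²·s²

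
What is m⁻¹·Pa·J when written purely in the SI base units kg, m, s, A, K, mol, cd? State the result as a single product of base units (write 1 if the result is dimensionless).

Pa = kg·m⁻¹·s⁻².
J = kg·m²·s⁻².
Combining: m⁻¹·Pa·J = m⁻¹ · (kg·m⁻¹·s⁻²) · (kg·m²·s⁻²) = kg²·s⁻⁴.

kg²·s⁻⁴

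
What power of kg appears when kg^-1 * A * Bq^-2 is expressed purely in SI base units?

-1

Bq = s⁻¹.
So Bq⁻² = s².
Combining: kg⁻¹·A·Bq⁻² = kg⁻¹ · A · s² = kg⁻¹·s²·A.
The exponent of kg is -1.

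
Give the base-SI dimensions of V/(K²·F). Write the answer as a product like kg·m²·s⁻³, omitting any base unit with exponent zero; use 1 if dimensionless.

kg²·m⁴·s⁻⁷·A⁻³·K⁻²

V = kg·m²·s⁻³·A⁻¹.
F = kg⁻¹·m⁻²·s⁴·A².
So F⁻¹ = kg·m²·s⁻⁴·A⁻².
Combining: V·K⁻²·F⁻¹ = (kg·m²·s⁻³·A⁻¹) · K⁻² · (kg·m²·s⁻⁴·A⁻²) = kg²·m⁴·s⁻⁷·A⁻³·K⁻².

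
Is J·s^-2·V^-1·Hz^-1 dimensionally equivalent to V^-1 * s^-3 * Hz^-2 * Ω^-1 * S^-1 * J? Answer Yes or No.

Left side:
  J = N·m (work = force × distance),
      = kg·m²·s⁻².
  V = W/A (potential = power per current),
      = kg·m²·s⁻³·A⁻¹.
  So V⁻¹ = kg⁻¹·m⁻²·s³·A.
  Hz = 1/s = s⁻¹ (frequency is cycles per second).
  So Hz⁻¹ = s.
  Combining: J·s⁻²·V⁻¹·Hz⁻¹ = (kg·m²·s⁻²) · s⁻² · (kg⁻¹·m⁻²·s³·A) · s = A.
Right side:
  V = kg·m²·s⁻³·A⁻¹.
  So V⁻¹ = kg⁻¹·m⁻²·s³·A.
  Hz = s⁻¹.
  So Hz⁻² = s².
  Ω = kg·m²·s⁻³·A⁻².
  So Ω⁻¹ = kg⁻¹·m⁻²·s³·A².
  S = kg⁻¹·m⁻²·s³·A².
  So S⁻¹ = kg·m²·s⁻³·A⁻².
  J = kg·m²·s⁻².
  Combining: V⁻¹·s⁻³·Hz⁻²·Ω⁻¹·S⁻¹·J = (kg⁻¹·m⁻²·s³·A) · s⁻³ · s² · (kg⁻¹·m⁻²·s³·A²) · (kg·m²·s⁻³·A⁻²) · (kg·m²·s⁻²) = A.
Both reduce to A.

Yes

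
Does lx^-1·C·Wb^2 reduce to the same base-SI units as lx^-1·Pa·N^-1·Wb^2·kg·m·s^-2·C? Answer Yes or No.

No

Left side:
  lx = m⁻²·cd.
  So lx⁻¹ = m²·cd⁻¹.
  C = s·A.
  Wb = kg·m²·s⁻²·A⁻¹.
  So Wb² = kg²·m⁴·s⁻⁴·A⁻².
  Combining: lx⁻¹·C·Wb² = (m²·cd⁻¹) · (s·A) · (kg²·m⁴·s⁻⁴·A⁻²) = kg²·m⁶·s⁻³·A⁻¹·cd⁻¹.
Right side:
  lx = lm/m² (illuminance = luminous flux per area),
      = m⁻²·cd.
  So lx⁻¹ = m²·cd⁻¹.
  Pa = N/m² (pressure = force per area),
      = kg·m⁻¹·s⁻².
  N = kg·m/s² = kg·m·s⁻² (force = mass × acceleration).
  So N⁻¹ = kg⁻¹·m⁻¹·s².
  Wb = V·s (flux: a volt is a weber per second),
      = kg·m²·s⁻²·A⁻¹.
  So Wb² = kg²·m⁴·s⁻⁴·A⁻².
  C = A·s = s·A (charge = current × time).
  Combining: lx⁻¹·Pa·N⁻¹·Wb²·kg·m·s⁻²·C = (m²·cd⁻¹) · (kg·m⁻¹·s⁻²) · (kg⁻¹·m⁻¹·s²) · (kg²·m⁴·s⁻⁴·A⁻²) · kg · m · s⁻² · (s·A) = kg³·m⁵·s⁻⁵·A⁻¹·cd⁻¹.
Left is kg²·m⁶·s⁻³·A⁻¹·cd⁻¹; right is kg³·m⁵·s⁻⁵·A⁻¹·cd⁻¹ — different.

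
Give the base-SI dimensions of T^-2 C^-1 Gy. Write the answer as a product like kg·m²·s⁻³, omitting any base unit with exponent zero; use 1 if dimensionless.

T = kg·s⁻²·A⁻¹.
So T⁻² = kg⁻²·s⁴·A².
C = s·A.
So C⁻¹ = s⁻¹·A⁻¹.
Gy = m²·s⁻².
Combining: T⁻²·C⁻¹·Gy = (kg⁻²·s⁴·A²) · (s⁻¹·A⁻¹) · (m²·s⁻²) = kg⁻²·m²·s·A.

kg⁻²·m²·s·A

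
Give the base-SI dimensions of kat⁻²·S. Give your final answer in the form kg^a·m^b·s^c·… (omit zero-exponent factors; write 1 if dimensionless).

kat = s⁻¹·mol.
So kat⁻² = s²·mol⁻².
S = kg⁻¹·m⁻²·s³·A².
Combining: kat⁻²·S = (s²·mol⁻²) · (kg⁻¹·m⁻²·s³·A²) = kg⁻¹·m⁻²·s⁵·A²·mol⁻².

kg⁻¹·m⁻²·s⁵·A²·mol⁻²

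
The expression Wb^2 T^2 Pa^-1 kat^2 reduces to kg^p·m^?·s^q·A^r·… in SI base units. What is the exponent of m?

5

Wb = V·s (flux: a volt is a weber per second),
    = kg·m²·s⁻²·A⁻¹.
So Wb² = kg²·m⁴·s⁻⁴·A⁻².
T = Wb/m² (flux density = flux per area),
    = kg·s⁻²·A⁻¹.
So T² = kg²·s⁻⁴·A⁻².
Pa = N/m² (pressure = force per area),
    = kg·m⁻¹·s⁻².
So Pa⁻¹ = kg⁻¹·m·s².
kat = mol/s = s⁻¹·mol (catalytic activity).
So kat² = s⁻²·mol².
Combining: Wb²·T²·Pa⁻¹·kat² = (kg²·m⁴·s⁻⁴·A⁻²) · (kg²·s⁻⁴·A⁻²) · (kg⁻¹·m·s²) · (s⁻²·mol²) = kg³·m⁵·s⁻⁸·A⁻⁴·mol².
The exponent of m is 5.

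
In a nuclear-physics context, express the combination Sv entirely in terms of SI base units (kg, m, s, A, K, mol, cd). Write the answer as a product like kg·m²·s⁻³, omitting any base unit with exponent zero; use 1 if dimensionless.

Sv = J/kg (equivalent dose = energy per mass),
    = m²·s⁻².

m²·s⁻²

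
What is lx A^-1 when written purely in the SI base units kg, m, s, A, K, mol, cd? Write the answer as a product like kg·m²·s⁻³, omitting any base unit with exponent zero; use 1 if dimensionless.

lx = lm/m² (illuminance = luminous flux per area),
    = m⁻²·cd.
Combining: lx·A⁻¹ = (m⁻²·cd) · A⁻¹ = m⁻²·A⁻¹·cd.

m⁻²·A⁻¹·cd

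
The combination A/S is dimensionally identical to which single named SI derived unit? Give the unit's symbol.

V

S = 1/Ω (conductance is reciprocal resistance),
    = kg⁻¹·m⁻²·s³·A².
So S⁻¹ = kg·m²·s⁻³·A⁻².
Combining: S⁻¹·A = (kg·m²·s⁻³·A⁻²) · A = kg·m²·s⁻³·A⁻¹.
kg·m²·s⁻³·A⁻¹ is the base-SI form of the volt.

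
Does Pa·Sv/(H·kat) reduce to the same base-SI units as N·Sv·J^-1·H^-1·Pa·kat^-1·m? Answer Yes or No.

Yes

Left side:
  Pa = N/m² (pressure = force per area),
      = kg·m⁻¹·s⁻².
  Sv = J/kg (equivalent dose = energy per mass),
      = m²·s⁻².
  H = Wb/A (inductance = flux per current),
      = kg·m²·s⁻²·A⁻².
  So H⁻¹ = kg⁻¹·m⁻²·s²·A².
  kat = mol/s = s⁻¹·mol (catalytic activity).
  So kat⁻¹ = s·mol⁻¹.
  Combining: Pa·Sv·H⁻¹·kat⁻¹ = (kg·m⁻¹·s⁻²) · (m²·s⁻²) · (kg⁻¹·m⁻²·s²·A²) · (s·mol⁻¹) = m⁻¹·s⁻¹·A²·mol⁻¹.
Right side:
  N = kg·m/s² = kg·m·s⁻² (force = mass × acceleration).
  Sv = J/kg (equivalent dose = energy per mass),
      = m²·s⁻².
  J = N·m (work = force × distance),
      = kg·m²·s⁻².
  So J⁻¹ = kg⁻¹·m⁻²·s².
  H = Wb/A (inductance = flux per current),
      = kg·m²·s⁻²·A⁻².
  So H⁻¹ = kg⁻¹·m⁻²·s²·A².
  Pa = N/m² (pressure = force per area),
      = kg·m⁻¹·s⁻².
  kat = mol/s = s⁻¹·mol (catalytic activity).
  So kat⁻¹ = s·mol⁻¹.
  Combining: N·Sv·J⁻¹·H⁻¹·Pa·kat⁻¹·m = (kg·m·s⁻²) · (m²·s⁻²) · (kg⁻¹·m⁻²·s²) · (kg⁻¹·m⁻²·s²·A²) · (kg·m⁻¹·s⁻²) · (s·mol⁻¹) · m = m⁻¹·s⁻¹·A²·mol⁻¹.
Both reduce to m⁻¹·s⁻¹·A²·mol⁻¹.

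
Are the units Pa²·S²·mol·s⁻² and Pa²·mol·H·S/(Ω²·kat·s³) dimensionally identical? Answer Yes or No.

No

Left side:
  Pa = N/m² (pressure = force per area),
      = kg·m⁻¹·s⁻².
  So Pa² = kg²·m⁻²·s⁻⁴.
  S = 1/Ω (conductance is reciprocal resistance),
      = kg⁻¹·m⁻²·s³·A².
  So S² = kg⁻²·m⁻⁴·s⁶·A⁴.
  Combining: Pa²·S²·mol·s⁻² = (kg²·m⁻²·s⁻⁴) · (kg⁻²·m⁻⁴·s⁶·A⁴) · mol · s⁻² = m⁻⁶·A⁴·mol.
Right side:
  Pa = kg·m⁻¹·s⁻².
  So Pa² = kg²·m⁻²·s⁻⁴.
  Ω = kg·m²·s⁻³·A⁻².
  So Ω⁻² = kg⁻²·m⁻⁴·s⁶·A⁴.
  kat = s⁻¹·mol.
  So kat⁻¹ = s·mol⁻¹.
  H = kg·m²·s⁻²·A⁻².
  S = kg⁻¹·m⁻²·s³·A².
  Combining: Pa²·Ω⁻²·kat⁻¹·mol·s⁻³·H·S = (kg²·m⁻²·s⁻⁴) · (kg⁻²·m⁻⁴·s⁶·A⁴) · (s·mol⁻¹) · mol · s⁻³ · (kg·m²·s⁻²·A⁻²) · (kg⁻¹·m⁻²·s³·A²) = m⁻⁶·s·A⁴.
Left is m⁻⁶·A⁴·mol; right is m⁻⁶·s·A⁴ — different.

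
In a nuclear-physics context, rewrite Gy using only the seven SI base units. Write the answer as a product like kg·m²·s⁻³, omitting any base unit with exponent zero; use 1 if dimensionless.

m²·s⁻²

Gy = J/kg (absorbed dose = energy per mass),
    = m²·s⁻².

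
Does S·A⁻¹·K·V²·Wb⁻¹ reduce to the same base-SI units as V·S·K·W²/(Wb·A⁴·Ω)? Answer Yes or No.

Yes

Left side:
  S = 1/Ω (conductance is reciprocal resistance),
      = kg⁻¹·m⁻²·s³·A².
  V = W/A (potential = power per current),
      = kg·m²·s⁻³·A⁻¹.
  So V² = kg²·m⁴·s⁻⁶·A⁻².
  Wb = V·s (flux: a volt is a weber per second),
      = kg·m²·s⁻²·A⁻¹.
  So Wb⁻¹ = kg⁻¹·m⁻²·s²·A.
  Combining: S·A⁻¹·K·V²·Wb⁻¹ = (kg⁻¹·m⁻²·s³·A²) · A⁻¹ · K · (kg²·m⁴·s⁻⁶·A⁻²) · (kg⁻¹·m⁻²·s²·A) = s⁻¹·K.
Right side:
  Wb = kg·m²·s⁻²·A⁻¹.
  So Wb⁻¹ = kg⁻¹·m⁻²·s²·A.
  V = kg·m²·s⁻³·A⁻¹.
  S = kg⁻¹·m⁻²·s³·A².
  Ω = kg·m²·s⁻³·A⁻².
  So Ω⁻¹ = kg⁻¹·m⁻²·s³·A².
  W = kg·m²·s⁻³.
  So W² = kg²·m⁴·s⁻⁶.
  Combining: Wb⁻¹·A⁻⁴·V·S·Ω⁻¹·K·W² = (kg⁻¹·m⁻²·s²·A) · A⁻⁴ · (kg·m²·s⁻³·A⁻¹) · (kg⁻¹·m⁻²·s³·A²) · (kg⁻¹·m⁻²·s³·A²) · K · (kg²·m⁴·s⁻⁶) = s⁻¹·K.
Both reduce to s⁻¹·K.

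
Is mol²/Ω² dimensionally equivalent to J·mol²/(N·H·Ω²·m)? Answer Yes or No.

No

Left side:
  Ω = kg·m²·s⁻³·A⁻².
  So Ω⁻² = kg⁻²·m⁻⁴·s⁶·A⁴.
  Combining: Ω⁻²·mol² = (kg⁻²·m⁻⁴·s⁶·A⁴) · mol² = kg⁻²·m⁻⁴·s⁶·A⁴·mol².
Right side:
  N = kg·m/s² = kg·m·s⁻² (force = mass × acceleration).
  So N⁻¹ = kg⁻¹·m⁻¹·s².
  J = N·m (work = force × distance),
      = kg·m²·s⁻².
  H = Wb/A (inductance = flux per current),
      = kg·m²·s⁻²·A⁻².
  So H⁻¹ = kg⁻¹·m⁻²·s²·A².
  Ω = V/A (resistance = voltage per current),
      = kg·m²·s⁻³·A⁻².
  So Ω⁻² = kg⁻²·m⁻⁴·s⁶·A⁴.
  Combining: N⁻¹·J·H⁻¹·Ω⁻²·mol²·m⁻¹ = (kg⁻¹·m⁻¹·s²) · (kg·m²·s⁻²) · (kg⁻¹·m⁻²·s²·A²) · (kg⁻²·m⁻⁴·s⁶·A⁴) · mol² · m⁻¹ = kg⁻³·m⁻⁶·s⁸·A⁶·mol².
Left is kg⁻²·m⁻⁴·s⁶·A⁴·mol²; right is kg⁻³·m⁻⁶·s⁸·A⁶·mol² — different.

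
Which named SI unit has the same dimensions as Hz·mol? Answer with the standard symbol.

Hz = 1/s = s⁻¹ (frequency is cycles per second).
Combining: Hz·mol = s⁻¹ · mol = s⁻¹·mol.
s⁻¹·mol is the base-SI form of the katal.

kat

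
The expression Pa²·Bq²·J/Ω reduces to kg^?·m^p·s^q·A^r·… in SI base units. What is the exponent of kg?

2

Ω = kg·m²·s⁻³·A⁻².
So Ω⁻¹ = kg⁻¹·m⁻²·s³·A².
Pa = kg·m⁻¹·s⁻².
So Pa² = kg²·m⁻²·s⁻⁴.
Bq = s⁻¹.
So Bq² = s⁻².
J = kg·m²·s⁻².
Combining: Ω⁻¹·Pa²·Bq²·J = (kg⁻¹·m⁻²·s³·A²) · (kg²·m⁻²·s⁻⁴) · s⁻² · (kg·m²·s⁻²) = kg²·m⁻²·s⁻⁵·A².
The exponent of kg is 2.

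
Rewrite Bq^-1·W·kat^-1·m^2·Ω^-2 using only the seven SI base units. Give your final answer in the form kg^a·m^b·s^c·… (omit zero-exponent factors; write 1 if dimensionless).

kg⁻¹·s⁵·A⁴·mol⁻¹

Bq = 1/s = s⁻¹ (activity is decays per second).
So Bq⁻¹ = s.
W = J/s (power = energy per time),
    = kg·m²·s⁻³.
kat = mol/s = s⁻¹·mol (catalytic activity).
So kat⁻¹ = s·mol⁻¹.
Ω = V/A (resistance = voltage per current),
    = kg·m²·s⁻³·A⁻².
So Ω⁻² = kg⁻²·m⁻⁴·s⁶·A⁴.
Combining: Bq⁻¹·W·kat⁻¹·m²·Ω⁻² = s · (kg·m²·s⁻³) · (s·mol⁻¹) · m² · (kg⁻²·m⁻⁴·s⁶·A⁴) = kg⁻¹·s⁵·A⁴·mol⁻¹.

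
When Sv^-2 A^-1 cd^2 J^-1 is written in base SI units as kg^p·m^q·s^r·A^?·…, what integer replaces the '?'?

-1

Sv = J/kg (equivalent dose = energy per mass),
    = m²·s⁻².
So Sv⁻² = m⁻⁴·s⁴.
J = N·m (work = force × distance),
    = kg·m²·s⁻².
So J⁻¹ = kg⁻¹·m⁻²·s².
Combining: Sv⁻²·A⁻¹·cd²·J⁻¹ = (m⁻⁴·s⁴) · A⁻¹ · cd² · (kg⁻¹·m⁻²·s²) = kg⁻¹·m⁻⁶·s⁶·A⁻¹·cd².
The exponent of A is -1.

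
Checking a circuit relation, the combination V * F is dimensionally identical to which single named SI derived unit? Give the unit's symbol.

V = W/A (potential = power per current),
    = kg·m²·s⁻³·A⁻¹.
F = C/V (capacitance = charge per voltage),
    = A·s/(kg·m²·s⁻³·A⁻¹) (substituting C and V),
    = kg⁻¹·m⁻²·s⁴·A².
Combining: V·F = (kg·m²·s⁻³·A⁻¹) · (kg⁻¹·m⁻²·s⁴·A²) = s·A.
s·A is the base-SI form of the coulomb.

C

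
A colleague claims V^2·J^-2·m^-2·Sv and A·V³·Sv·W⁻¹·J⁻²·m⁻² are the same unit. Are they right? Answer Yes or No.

Yes

Left side:
  V = kg·m²·s⁻³·A⁻¹.
  So V² = kg²·m⁴·s⁻⁶·A⁻².
  J = kg·m²·s⁻².
  So J⁻² = kg⁻²·m⁻⁴·s⁴.
  Sv = m²·s⁻².
  Combining: V²·J⁻²·m⁻²·Sv = (kg²·m⁴·s⁻⁶·A⁻²) · (kg⁻²·m⁻⁴·s⁴) · m⁻² · (m²·s⁻²) = s⁻⁴·A⁻².
Right side:
  V = kg·m²·s⁻³·A⁻¹.
  So V³ = kg³·m⁶·s⁻⁹·A⁻³.
  Sv = m²·s⁻².
  W = kg·m²·s⁻³.
  So W⁻¹ = kg⁻¹·m⁻²·s³.
  J = kg·m²·s⁻².
  So J⁻² = kg⁻²·m⁻⁴·s⁴.
  Combining: A·V³·Sv·W⁻¹·J⁻²·m⁻² = A · (kg³·m⁶·s⁻⁹·A⁻³) · (m²·s⁻²) · (kg⁻¹·m⁻²·s³) · (kg⁻²·m⁻⁴·s⁴) · m⁻² = s⁻⁴·A⁻².
Both reduce to s⁻⁴·A⁻².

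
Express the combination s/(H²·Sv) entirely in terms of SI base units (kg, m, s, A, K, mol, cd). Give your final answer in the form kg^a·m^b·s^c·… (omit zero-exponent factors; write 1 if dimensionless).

H = Wb/A (inductance = flux per current),
    = kg·m²·s⁻²·A⁻².
So H⁻² = kg⁻²·m⁻⁴·s⁴·A⁴.
Sv = J/kg (equivalent dose = energy per mass),
    = m²·s⁻².
So Sv⁻¹ = m⁻²·s².
Combining: s·H⁻²·Sv⁻¹ = s · (kg⁻²·m⁻⁴·s⁴·A⁴) · (m⁻²·s²) = kg⁻²·m⁻⁶·s⁷·A⁴.

kg⁻²·m⁻⁶·s⁷·A⁴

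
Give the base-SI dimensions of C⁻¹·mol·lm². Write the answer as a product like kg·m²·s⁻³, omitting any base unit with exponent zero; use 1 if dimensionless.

C = s·A.
So C⁻¹ = s⁻¹·A⁻¹.
lm = cd.
So lm² = cd².
Combining: C⁻¹·mol·lm² = (s⁻¹·A⁻¹) · mol · cd² = s⁻¹·A⁻¹·mol·cd².

s⁻¹·A⁻¹·mol·cd²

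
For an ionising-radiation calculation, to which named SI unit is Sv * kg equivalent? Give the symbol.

J

Sv = J/kg (equivalent dose = energy per mass),
    = m²·s⁻².
Combining: Sv·kg = (m²·s⁻²) · kg = kg·m²·s⁻².
kg·m²·s⁻² is the base-SI form of the joule.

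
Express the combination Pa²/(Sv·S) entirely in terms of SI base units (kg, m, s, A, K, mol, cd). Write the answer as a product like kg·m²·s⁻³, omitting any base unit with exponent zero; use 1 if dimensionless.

Sv = J/kg (equivalent dose = energy per mass),
    = m²·s⁻².
So Sv⁻¹ = m⁻²·s².
Pa = N/m² (pressure = force per area),
    = kg·m⁻¹·s⁻².
So Pa² = kg²·m⁻²·s⁻⁴.
S = 1/Ω (conductance is reciprocal resistance),
    = kg⁻¹·m⁻²·s³·A².
So S⁻¹ = kg·m²·s⁻³·A⁻².
Combining: Sv⁻¹·Pa²·S⁻¹ = (m⁻²·s²) · (kg²·m⁻²·s⁻⁴) · (kg·m²·s⁻³·A⁻²) = kg³·m⁻²·s⁻⁵·A⁻².

kg³·m⁻²·s⁻⁵·A⁻²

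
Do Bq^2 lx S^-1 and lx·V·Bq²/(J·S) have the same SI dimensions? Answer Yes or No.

Left side:
  Bq = s⁻¹.
  So Bq² = s⁻².
  lx = m⁻²·cd.
  S = kg⁻¹·m⁻²·s³·A².
  So S⁻¹ = kg·m²·s⁻³·A⁻².
  Combining: Bq²·lx·S⁻¹ = s⁻² · (m⁻²·cd) · (kg·m²·s⁻³·A⁻²) = kg·s⁻⁵·A⁻²·cd.
Right side:
  lx = m⁻²·cd.
  V = kg·m²·s⁻³·A⁻¹.
  J = kg·m²·s⁻².
  So J⁻¹ = kg⁻¹·m⁻²·s².
  Bq = s⁻¹.
  So Bq² = s⁻².
  S = kg⁻¹·m⁻²·s³·A².
  So S⁻¹ = kg·m²·s⁻³·A⁻².
  Combining: lx·V·J⁻¹·Bq²·S⁻¹ = (m⁻²·cd) · (kg·m²·s⁻³·A⁻¹) · (kg⁻¹·m⁻²·s²) · s⁻² · (kg·m²·s⁻³·A⁻²) = kg·s⁻⁶·A⁻³·cd.
Left is kg·s⁻⁵·A⁻²·cd; right is kg·s⁻⁶·A⁻³·cd — different.

No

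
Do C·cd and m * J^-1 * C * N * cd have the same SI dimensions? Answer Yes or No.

Yes

Left side:
  C = A·s = s·A (charge = current × time).
  Combining: C·cd = (s·A) · cd = s·A·cd.
Right side:
  J = N·m (work = force × distance),
      = kg·m²·s⁻².
  So J⁻¹ = kg⁻¹·m⁻²·s².
  C = A·s = s·A (charge = current × time).
  N = kg·m/s² = kg·m·s⁻² (force = mass × acceleration).
  Combining: m·J⁻¹·C·N·cd = m · (kg⁻¹·m⁻²·s²) · (s·A) · (kg·m·s⁻²) · cd = s·A·cd.
Both reduce to s·A·cd.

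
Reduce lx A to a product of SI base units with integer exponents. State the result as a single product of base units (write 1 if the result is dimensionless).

lx = m⁻²·cd.
Combining: lx·A = (m⁻²·cd) · A = m⁻²·A·cd.

m⁻²·A·cd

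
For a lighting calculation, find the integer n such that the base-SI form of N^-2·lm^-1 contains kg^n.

-2

N = kg·m/s² = kg·m·s⁻² (force = mass × acceleration).
So N⁻² = kg⁻²·m⁻²·s⁴.
lm = cd·sr = cd (luminous flux; sr is dimensionless).
So lm⁻¹ = cd⁻¹.
Combining: N⁻²·lm⁻¹ = (kg⁻²·m⁻²·s⁴) · cd⁻¹ = kg⁻²·m⁻²·s⁴·cd⁻¹.
The exponent of kg is -2.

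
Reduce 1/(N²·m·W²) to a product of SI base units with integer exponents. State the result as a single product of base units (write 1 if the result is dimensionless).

kg⁻⁴·m⁻⁷·s¹⁰

N = kg·m/s² = kg·m·s⁻² (force = mass × acceleration).
So N⁻² = kg⁻²·m⁻²·s⁴.
W = J/s (power = energy per time),
    = kg·m²·s⁻³.
So W⁻² = kg⁻²·m⁻⁴·s⁶.
Combining: N⁻²·m⁻¹·W⁻² = (kg⁻²·m⁻²·s⁴) · m⁻¹ · (kg⁻²·m⁻⁴·s⁶) = kg⁻⁴·m⁻⁷·s¹⁰.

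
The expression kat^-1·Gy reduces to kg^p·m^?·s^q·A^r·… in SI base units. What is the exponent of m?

2

kat = s⁻¹·mol.
So kat⁻¹ = s·mol⁻¹.
Gy = m²·s⁻².
Combining: kat⁻¹·Gy = (s·mol⁻¹) · (m²·s⁻²) = m²·s⁻¹·mol⁻¹.
The exponent of m is 2.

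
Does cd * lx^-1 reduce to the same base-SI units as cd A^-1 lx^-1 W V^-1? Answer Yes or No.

Left side:
  lx = m⁻²·cd.
  So lx⁻¹ = m²·cd⁻¹.
  Combining: cd·lx⁻¹ = cd · (m²·cd⁻¹) = m².
Right side:
  lx = lm/m² (illuminance = luminous flux per area),
      = m⁻²·cd.
  So lx⁻¹ = m²·cd⁻¹.
  W = J/s (power = energy per time),
      = kg·m²·s⁻³.
  V = W/A (potential = power per current),
      = kg·m²·s⁻³·A⁻¹.
  So V⁻¹ = kg⁻¹·m⁻²·s³·A.
  Combining: cd·A⁻¹·lx⁻¹·W·V⁻¹ = cd · A⁻¹ · (m²·cd⁻¹) · (kg·m²·s⁻³) · (kg⁻¹·m⁻²·s³·A) = m².
Both reduce to m².

Yes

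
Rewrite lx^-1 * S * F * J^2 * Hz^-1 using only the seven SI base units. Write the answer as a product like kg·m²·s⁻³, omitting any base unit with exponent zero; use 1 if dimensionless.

m²·s⁴·A⁴·cd⁻¹

lx = lm/m² (illuminance = luminous flux per area),
    = m⁻²·cd.
So lx⁻¹ = m²·cd⁻¹.
S = 1/Ω (conductance is reciprocal resistance),
    = kg⁻¹·m⁻²·s³·A².
F = C/V (capacitance = charge per voltage),
    = A·s/(kg·m²·s⁻³·A⁻¹) (substituting C and V),
    = kg⁻¹·m⁻²·s⁴·A².
J = N·m (work = force × distance),
    = kg·m²·s⁻².
So J² = kg²·m⁴·s⁻⁴.
Hz = 1/s = s⁻¹ (frequency is cycles per second).
So Hz⁻¹ = s.
Combining: lx⁻¹·S·F·J²·Hz⁻¹ = (m²·cd⁻¹) · (kg⁻¹·m⁻²·s³·A²) · (kg⁻¹·m⁻²·s⁴·A²) · (kg²·m⁴·s⁻⁴) · s = m²·s⁴·A⁴·cd⁻¹.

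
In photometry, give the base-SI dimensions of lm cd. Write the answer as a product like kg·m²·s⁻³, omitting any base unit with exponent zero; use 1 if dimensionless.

lm = cd·sr = cd (luminous flux; sr is dimensionless).
Combining: lm·cd = cd · cd = cd².

cd²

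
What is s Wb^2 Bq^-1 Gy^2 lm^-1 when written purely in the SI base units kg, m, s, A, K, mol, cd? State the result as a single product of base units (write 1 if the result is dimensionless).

kg²·m⁸·s⁻⁶·A⁻²·cd⁻¹

Wb = kg·m²·s⁻²·A⁻¹.
So Wb² = kg²·m⁴·s⁻⁴·A⁻².
Bq = s⁻¹.
So Bq⁻¹ = s.
Gy = m²·s⁻².
So Gy² = m⁴·s⁻⁴.
lm = cd.
So lm⁻¹ = cd⁻¹.
Combining: s·Wb²·Bq⁻¹·Gy²·lm⁻¹ = s · (kg²·m⁴·s⁻⁴·A⁻²) · s · (m⁴·s⁻⁴) · cd⁻¹ = kg²·m⁸·s⁻⁶·A⁻²·cd⁻¹.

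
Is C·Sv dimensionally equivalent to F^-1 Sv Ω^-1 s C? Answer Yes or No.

Yes

Left side:
  C = s·A.
  Sv = m²·s⁻².
  Combining: C·Sv = (s·A) · (m²·s⁻²) = m²·s⁻¹·A.
Right side:
  F = kg⁻¹·m⁻²·s⁴·A².
  So F⁻¹ = kg·m²·s⁻⁴·A⁻².
  Sv = m²·s⁻².
  Ω = kg·m²·s⁻³·A⁻².
  So Ω⁻¹ = kg⁻¹·m⁻²·s³·A².
  C = s·A.
  Combining: F⁻¹·Sv·Ω⁻¹·s·C = (kg·m²·s⁻⁴·A⁻²) · (m²·s⁻²) · (kg⁻¹·m⁻²·s³·A²) · s · (s·A) = m²·s⁻¹·A.
Both reduce to m²·s⁻¹·A.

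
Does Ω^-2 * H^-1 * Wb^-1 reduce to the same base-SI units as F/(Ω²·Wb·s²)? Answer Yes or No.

Left side:
  Ω = kg·m²·s⁻³·A⁻².
  So Ω⁻² = kg⁻²·m⁻⁴·s⁶·A⁴.
  H = kg·m²·s⁻²·A⁻².
  So H⁻¹ = kg⁻¹·m⁻²·s²·A².
  Wb = kg·m²·s⁻²·A⁻¹.
  So Wb⁻¹ = kg⁻¹·m⁻²·s²·A.
  Combining: Ω⁻²·H⁻¹·Wb⁻¹ = (kg⁻²·m⁻⁴·s⁶·A⁴) · (kg⁻¹·m⁻²·s²·A²) · (kg⁻¹·m⁻²·s²·A) = kg⁻⁴·m⁻⁸·s¹⁰·A⁷.
Right side:
  Ω = V/A (resistance = voltage per current),
      = kg·m²·s⁻³·A⁻².
  So Ω⁻² = kg⁻²·m⁻⁴·s⁶·A⁴.
  Wb = V·s (flux: a volt is a weber per second),
      = kg·m²·s⁻²·A⁻¹.
  So Wb⁻¹ = kg⁻¹·m⁻²·s²·A.
  F = C/V (capacitance = charge per voltage),
      = A·s/(kg·m²·s⁻³·A⁻¹) (substituting C and V),
      = kg⁻¹·m⁻²·s⁴·A².
  Combining: Ω⁻²·Wb⁻¹·s⁻²·F = (kg⁻²·m⁻⁴·s⁶·A⁴) · (kg⁻¹·m⁻²·s²·A) · s⁻² · (kg⁻¹·m⁻²·s⁴·A²) = kg⁻⁴·m⁻⁸·s¹⁰·A⁷.
Both reduce to kg⁻⁴·m⁻⁸·s¹⁰·A⁷.

Yes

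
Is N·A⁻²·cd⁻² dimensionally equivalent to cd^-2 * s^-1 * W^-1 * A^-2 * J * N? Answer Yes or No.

Left side:
  N = kg·m·s⁻².
  Combining: N·A⁻²·cd⁻² = (kg·m·s⁻²) · A⁻² · cd⁻² = kg·m·s⁻²·A⁻²·cd⁻².
Right side:
  W = J/s (power = energy per time),
      = kg·m²·s⁻³.
  So W⁻¹ = kg⁻¹·m⁻²·s³.
  J = N·m (work = force × distance),
      = kg·m²·s⁻².
  N = kg·m/s² = kg·m·s⁻² (force = mass × acceleration).
  Combining: cd⁻²·s⁻¹·W⁻¹·A⁻²·J·N = cd⁻² · s⁻¹ · (kg⁻¹·m⁻²·s³) · A⁻² · (kg·m²·s⁻²) · (kg·m·s⁻²) = kg·m·s⁻²·A⁻²·cd⁻².
Both reduce to kg·m·s⁻²·A⁻²·cd⁻².

Yes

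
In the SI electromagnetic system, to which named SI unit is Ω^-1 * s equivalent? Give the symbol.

F

Ω = V/A (resistance = voltage per current),
    = kg·m²·s⁻³·A⁻².
So Ω⁻¹ = kg⁻¹·m⁻²·s³·A².
Combining: Ω⁻¹·s = (kg⁻¹·m⁻²·s³·A²) · s = kg⁻¹·m⁻²·s⁴·A².
kg⁻¹·m⁻²·s⁴·A² is the base-SI form of the farad.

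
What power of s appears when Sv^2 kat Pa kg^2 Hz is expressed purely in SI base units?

Sv = m²·s⁻².
So Sv² = m⁴·s⁻⁴.
kat = s⁻¹·mol.
Pa = kg·m⁻¹·s⁻².
Hz = s⁻¹.
Combining: Sv²·kat·Pa·kg²·Hz = (m⁴·s⁻⁴) · (s⁻¹·mol) · (kg·m⁻¹·s⁻²) · kg² · s⁻¹ = kg³·m³·s⁻⁸·mol.
The exponent of s is -8.

-8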